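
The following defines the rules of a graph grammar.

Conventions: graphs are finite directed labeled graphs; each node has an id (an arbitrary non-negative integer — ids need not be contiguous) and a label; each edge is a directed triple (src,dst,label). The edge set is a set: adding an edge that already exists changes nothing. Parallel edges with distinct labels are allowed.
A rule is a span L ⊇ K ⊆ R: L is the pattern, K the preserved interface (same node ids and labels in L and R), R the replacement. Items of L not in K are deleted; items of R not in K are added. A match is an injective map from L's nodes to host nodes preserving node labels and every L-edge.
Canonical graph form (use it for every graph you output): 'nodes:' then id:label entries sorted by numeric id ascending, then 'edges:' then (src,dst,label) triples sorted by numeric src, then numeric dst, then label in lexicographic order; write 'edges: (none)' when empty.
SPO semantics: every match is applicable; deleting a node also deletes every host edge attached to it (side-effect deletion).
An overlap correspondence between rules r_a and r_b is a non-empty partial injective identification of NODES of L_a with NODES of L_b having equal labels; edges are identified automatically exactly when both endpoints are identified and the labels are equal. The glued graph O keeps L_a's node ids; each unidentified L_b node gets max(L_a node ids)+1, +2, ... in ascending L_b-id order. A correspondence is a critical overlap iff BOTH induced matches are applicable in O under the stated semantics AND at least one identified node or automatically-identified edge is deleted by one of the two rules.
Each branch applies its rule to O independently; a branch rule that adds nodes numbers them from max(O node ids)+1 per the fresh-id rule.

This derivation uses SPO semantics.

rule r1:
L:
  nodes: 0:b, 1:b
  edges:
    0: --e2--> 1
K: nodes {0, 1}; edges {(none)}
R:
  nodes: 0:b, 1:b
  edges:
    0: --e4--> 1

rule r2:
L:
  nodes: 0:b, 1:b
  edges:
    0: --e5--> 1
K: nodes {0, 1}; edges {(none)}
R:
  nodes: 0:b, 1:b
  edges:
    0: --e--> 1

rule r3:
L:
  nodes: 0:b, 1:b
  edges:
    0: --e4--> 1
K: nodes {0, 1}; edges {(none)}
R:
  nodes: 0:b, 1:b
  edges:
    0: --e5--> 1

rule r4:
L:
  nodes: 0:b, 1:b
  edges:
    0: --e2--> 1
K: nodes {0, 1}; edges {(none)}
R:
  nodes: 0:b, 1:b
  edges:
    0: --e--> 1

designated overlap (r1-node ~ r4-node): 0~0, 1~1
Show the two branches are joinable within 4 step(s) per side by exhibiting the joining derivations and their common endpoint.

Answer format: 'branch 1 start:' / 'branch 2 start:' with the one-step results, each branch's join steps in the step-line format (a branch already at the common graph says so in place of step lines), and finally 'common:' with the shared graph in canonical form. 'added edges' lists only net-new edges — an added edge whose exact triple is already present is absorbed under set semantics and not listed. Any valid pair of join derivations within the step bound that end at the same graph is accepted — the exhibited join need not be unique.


branch 1 start:
nodes: 0:b, 1:b
edges: (0,1,e4)
branch 2 start:
nodes: 0:b, 1:b
edges: (0,1,e)
branch 1 step 1: rule r3; match: 0->0, 1->1; deleted nodes (none); deleted edges (0,1,e4); added nodes (none); added edges (0,1,e5); result: nodes: 0:b, 1:b edges: (0,1,e5)
branch 1 step 2: rule r2; match: 0->0, 1->1; deleted nodes (none); deleted edges (0,1,e5); added nodes (none); added edges (0,1,e); result: nodes: 0:b, 1:b edges: (0,1,e)
branch 2: already at the common graph (0 steps)
common:
nodes: 0:b, 1:b
edges: (0,1,e)


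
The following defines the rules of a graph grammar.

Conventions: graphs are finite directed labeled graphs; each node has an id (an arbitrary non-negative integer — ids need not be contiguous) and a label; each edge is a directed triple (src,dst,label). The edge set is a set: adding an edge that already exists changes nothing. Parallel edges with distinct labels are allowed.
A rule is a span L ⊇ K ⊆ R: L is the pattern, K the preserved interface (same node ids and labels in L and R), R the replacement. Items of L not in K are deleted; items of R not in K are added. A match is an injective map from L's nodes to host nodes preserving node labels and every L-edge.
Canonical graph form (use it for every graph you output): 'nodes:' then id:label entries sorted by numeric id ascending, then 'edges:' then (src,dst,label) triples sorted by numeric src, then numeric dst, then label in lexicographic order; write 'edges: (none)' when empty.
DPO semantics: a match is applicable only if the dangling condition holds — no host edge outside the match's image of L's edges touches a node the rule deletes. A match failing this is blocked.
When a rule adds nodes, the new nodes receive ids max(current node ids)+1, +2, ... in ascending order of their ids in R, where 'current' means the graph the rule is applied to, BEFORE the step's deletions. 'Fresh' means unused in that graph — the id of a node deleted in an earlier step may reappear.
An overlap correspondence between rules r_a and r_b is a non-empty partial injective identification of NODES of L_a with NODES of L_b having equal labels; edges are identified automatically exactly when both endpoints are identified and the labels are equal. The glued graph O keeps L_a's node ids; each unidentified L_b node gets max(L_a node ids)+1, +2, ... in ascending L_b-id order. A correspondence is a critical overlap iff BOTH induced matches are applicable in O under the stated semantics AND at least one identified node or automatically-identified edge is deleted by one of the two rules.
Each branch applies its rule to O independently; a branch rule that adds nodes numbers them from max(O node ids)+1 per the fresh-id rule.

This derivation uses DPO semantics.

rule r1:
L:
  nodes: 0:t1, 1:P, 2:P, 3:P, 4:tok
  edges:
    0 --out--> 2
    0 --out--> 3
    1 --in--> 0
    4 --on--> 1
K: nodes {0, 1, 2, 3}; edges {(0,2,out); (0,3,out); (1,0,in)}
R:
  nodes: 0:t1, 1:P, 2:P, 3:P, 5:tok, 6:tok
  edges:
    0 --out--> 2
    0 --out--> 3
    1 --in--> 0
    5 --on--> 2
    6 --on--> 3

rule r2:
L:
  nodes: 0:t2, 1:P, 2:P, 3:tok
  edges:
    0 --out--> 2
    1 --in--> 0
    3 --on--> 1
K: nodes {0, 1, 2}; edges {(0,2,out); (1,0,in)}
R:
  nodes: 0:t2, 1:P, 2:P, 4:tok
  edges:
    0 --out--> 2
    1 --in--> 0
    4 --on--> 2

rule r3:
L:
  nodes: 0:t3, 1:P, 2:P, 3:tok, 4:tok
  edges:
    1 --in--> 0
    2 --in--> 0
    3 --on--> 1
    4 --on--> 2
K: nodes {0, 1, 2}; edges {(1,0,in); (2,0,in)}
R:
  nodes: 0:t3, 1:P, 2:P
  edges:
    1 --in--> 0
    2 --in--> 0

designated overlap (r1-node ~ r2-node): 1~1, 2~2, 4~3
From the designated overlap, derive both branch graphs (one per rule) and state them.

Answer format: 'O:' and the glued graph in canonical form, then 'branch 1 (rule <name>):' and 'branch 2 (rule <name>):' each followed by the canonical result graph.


O:
nodes: 0:t1, 1:P, 2:P, 3:P, 4:tok, 5:t2
edges: (0,2,out); (0,3,out); (1,0,in); (1,5,in); (4,1,on); (5,2,out)
branch 1 (rule r1):
nodes: 0:t1, 1:P, 2:P, 3:P, 5:t2, 6:tok, 7:tok
edges: (0,2,out); (0,3,out); (1,0,in); (1,5,in); (5,2,out); (6,2,on); (7,3,on)
branch 2 (rule r2):
nodes: 0:t1, 1:P, 2:P, 3:P, 5:t2, 6:tok
edges: (0,2,out); (0,3,out); (1,0,in); (1,5,in); (5,2,out); (6,2,on)


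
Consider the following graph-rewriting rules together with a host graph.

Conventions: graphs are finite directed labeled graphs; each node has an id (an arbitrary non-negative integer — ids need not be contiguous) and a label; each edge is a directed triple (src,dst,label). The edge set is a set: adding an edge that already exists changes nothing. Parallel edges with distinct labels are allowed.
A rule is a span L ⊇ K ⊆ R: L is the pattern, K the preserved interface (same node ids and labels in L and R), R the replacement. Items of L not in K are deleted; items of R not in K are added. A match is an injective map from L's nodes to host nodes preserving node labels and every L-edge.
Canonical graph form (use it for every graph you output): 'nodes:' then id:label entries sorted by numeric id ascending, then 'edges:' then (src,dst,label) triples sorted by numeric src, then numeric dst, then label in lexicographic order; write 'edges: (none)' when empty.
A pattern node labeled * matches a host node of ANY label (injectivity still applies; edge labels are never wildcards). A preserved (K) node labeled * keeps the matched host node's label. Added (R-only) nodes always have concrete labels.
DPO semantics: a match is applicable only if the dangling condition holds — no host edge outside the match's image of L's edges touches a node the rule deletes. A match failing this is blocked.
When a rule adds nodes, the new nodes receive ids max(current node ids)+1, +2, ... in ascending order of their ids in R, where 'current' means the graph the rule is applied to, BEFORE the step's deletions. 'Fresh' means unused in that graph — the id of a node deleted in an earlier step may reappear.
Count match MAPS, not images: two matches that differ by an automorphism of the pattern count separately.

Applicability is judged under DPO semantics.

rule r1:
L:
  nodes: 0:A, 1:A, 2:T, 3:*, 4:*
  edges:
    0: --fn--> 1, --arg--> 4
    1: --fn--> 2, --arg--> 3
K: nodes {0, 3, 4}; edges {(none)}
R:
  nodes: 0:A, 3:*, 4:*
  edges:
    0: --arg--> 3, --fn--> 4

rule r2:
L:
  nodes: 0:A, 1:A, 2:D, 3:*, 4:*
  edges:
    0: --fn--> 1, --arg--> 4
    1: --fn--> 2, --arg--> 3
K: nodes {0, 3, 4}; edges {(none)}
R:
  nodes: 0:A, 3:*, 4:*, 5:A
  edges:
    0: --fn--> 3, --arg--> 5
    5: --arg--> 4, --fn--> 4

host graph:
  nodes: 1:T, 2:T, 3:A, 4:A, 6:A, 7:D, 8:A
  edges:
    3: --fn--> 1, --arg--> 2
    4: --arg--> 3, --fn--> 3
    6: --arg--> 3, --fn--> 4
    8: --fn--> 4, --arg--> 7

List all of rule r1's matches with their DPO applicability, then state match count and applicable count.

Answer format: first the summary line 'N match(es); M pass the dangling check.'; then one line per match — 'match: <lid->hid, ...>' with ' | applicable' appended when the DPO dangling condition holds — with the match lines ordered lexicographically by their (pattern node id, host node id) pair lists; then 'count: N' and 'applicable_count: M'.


0 match(es); 0 pass the dangling check.
count: 0
applicable_count: 0


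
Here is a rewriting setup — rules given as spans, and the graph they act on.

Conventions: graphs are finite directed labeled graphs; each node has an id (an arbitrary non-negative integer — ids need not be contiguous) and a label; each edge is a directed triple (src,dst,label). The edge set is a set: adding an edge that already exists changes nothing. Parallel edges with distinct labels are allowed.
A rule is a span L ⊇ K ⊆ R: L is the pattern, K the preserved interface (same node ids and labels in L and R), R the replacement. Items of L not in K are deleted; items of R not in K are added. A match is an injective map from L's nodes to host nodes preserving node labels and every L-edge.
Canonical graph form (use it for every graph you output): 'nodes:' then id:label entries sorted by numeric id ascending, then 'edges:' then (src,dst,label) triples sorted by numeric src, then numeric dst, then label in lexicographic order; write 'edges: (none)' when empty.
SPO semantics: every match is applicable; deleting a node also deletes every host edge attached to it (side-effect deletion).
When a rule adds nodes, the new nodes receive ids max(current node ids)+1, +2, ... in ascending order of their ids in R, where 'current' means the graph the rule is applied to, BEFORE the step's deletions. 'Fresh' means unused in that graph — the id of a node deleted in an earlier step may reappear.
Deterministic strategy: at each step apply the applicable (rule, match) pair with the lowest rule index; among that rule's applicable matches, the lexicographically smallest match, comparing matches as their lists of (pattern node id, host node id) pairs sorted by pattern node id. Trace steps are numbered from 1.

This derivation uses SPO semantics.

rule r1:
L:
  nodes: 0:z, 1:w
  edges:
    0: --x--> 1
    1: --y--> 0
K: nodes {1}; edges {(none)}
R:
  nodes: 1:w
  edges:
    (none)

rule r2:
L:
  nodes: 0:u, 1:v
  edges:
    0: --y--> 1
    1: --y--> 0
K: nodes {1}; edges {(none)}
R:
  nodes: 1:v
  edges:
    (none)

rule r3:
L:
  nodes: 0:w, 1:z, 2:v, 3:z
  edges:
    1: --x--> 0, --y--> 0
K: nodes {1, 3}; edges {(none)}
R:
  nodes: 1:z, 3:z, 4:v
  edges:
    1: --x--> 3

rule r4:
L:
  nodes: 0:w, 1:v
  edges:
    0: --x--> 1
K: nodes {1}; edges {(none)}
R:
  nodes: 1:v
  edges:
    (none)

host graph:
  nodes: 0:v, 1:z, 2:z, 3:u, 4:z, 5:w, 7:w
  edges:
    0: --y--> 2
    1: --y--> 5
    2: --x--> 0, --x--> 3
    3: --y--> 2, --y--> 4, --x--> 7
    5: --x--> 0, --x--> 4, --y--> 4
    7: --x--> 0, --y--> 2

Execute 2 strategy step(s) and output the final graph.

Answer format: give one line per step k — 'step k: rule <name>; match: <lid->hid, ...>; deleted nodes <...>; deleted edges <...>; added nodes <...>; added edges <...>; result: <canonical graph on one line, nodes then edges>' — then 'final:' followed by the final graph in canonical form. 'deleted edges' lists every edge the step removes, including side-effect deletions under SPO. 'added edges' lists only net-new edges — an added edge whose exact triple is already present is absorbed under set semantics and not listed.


step 1: rule r4; match: 0->5, 1->0; deleted nodes 5; deleted edges (1,5,y); (5,0,x); (5,4,x); (5,4,y); added nodes (none); added edges (none); result: nodes: 0:v, 1:z, 2:z, 3:u, 4:z, 7:w edges: (0,2,y); (2,0,x); (2,3,x); (3,2,y); (3,4,y); (3,7,x); (7,0,x); (7,2,y)
step 2: rule r4; match: 0->7, 1->0; deleted nodes 7; deleted edges (3,7,x); (7,0,x); (7,2,y); added nodes (none); added edges (none); result: nodes: 0:v, 1:z, 2:z, 3:u, 4:z edges: (0,2,y); (2,0,x); (2,3,x); (3,2,y); (3,4,y)
final:
nodes: 0:v, 1:z, 2:z, 3:u, 4:z
edges: (0,2,y); (2,0,x); (2,3,x); (3,2,y); (3,4,y)


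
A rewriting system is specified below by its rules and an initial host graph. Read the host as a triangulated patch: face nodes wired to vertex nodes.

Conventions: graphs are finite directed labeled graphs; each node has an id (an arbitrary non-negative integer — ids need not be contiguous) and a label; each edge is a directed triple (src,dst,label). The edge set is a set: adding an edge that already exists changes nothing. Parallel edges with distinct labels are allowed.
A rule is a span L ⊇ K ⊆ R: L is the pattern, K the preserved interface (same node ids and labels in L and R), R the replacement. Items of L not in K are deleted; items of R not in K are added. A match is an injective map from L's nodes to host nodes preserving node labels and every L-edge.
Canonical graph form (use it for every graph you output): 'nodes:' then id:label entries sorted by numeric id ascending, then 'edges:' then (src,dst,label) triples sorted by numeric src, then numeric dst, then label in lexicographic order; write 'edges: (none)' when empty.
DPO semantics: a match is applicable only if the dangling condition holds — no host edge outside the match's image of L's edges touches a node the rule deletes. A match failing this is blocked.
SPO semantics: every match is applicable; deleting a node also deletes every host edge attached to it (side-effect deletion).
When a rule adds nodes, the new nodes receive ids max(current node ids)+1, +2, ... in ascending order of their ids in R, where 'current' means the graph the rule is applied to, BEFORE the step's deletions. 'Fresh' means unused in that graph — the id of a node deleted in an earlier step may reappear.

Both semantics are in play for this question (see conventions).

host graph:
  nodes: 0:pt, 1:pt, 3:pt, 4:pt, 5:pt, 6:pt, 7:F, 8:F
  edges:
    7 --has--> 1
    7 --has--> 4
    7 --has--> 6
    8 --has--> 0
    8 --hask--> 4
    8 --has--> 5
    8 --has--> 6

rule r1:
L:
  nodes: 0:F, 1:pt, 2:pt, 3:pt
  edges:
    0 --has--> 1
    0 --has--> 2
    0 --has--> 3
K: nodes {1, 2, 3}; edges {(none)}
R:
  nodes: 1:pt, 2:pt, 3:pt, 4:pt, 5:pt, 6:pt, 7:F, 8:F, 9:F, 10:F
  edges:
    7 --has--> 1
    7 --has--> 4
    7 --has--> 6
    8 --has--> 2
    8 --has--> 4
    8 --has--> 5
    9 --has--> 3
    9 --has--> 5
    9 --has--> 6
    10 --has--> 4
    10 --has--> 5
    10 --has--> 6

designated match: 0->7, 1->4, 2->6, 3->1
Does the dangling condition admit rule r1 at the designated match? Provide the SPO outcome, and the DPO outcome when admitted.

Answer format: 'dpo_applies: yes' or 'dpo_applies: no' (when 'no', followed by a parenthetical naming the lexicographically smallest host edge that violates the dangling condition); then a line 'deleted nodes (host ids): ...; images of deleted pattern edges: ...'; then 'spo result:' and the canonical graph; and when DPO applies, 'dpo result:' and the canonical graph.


dpo_applies: yes
deleted nodes (host ids): 7; images of deleted pattern edges: (7,1,has); (7,4,has); (7,6,has)
spo result:
nodes: 0:pt, 1:pt, 3:pt, 4:pt, 5:pt, 6:pt, 8:F, 9:pt, 10:pt, 11:pt, 12:F, 13:F, 14:F, 15:F
edges: (8,0,has); (8,4,hask); (8,5,has); (8,6,has); (12,4,has); (12,9,has); (12,11,has); (13,6,has); (13,9,has); (13,10,has); (14,1,has); (14,10,has); (14,11,has); (15,9,has); (15,10,has); (15,11,has)
dpo result:
nodes: 0:pt, 1:pt, 3:pt, 4:pt, 5:pt, 6:pt, 8:F, 9:pt, 10:pt, 11:pt, 12:F, 13:F, 14:F, 15:F
edges: (8,0,has); (8,4,hask); (8,5,has); (8,6,has); (12,4,has); (12,9,has); (12,11,has); (13,6,has); (13,9,has); (13,10,has); (14,1,has); (14,10,has); (14,11,has); (15,9,has); (15,10,has); (15,11,has)


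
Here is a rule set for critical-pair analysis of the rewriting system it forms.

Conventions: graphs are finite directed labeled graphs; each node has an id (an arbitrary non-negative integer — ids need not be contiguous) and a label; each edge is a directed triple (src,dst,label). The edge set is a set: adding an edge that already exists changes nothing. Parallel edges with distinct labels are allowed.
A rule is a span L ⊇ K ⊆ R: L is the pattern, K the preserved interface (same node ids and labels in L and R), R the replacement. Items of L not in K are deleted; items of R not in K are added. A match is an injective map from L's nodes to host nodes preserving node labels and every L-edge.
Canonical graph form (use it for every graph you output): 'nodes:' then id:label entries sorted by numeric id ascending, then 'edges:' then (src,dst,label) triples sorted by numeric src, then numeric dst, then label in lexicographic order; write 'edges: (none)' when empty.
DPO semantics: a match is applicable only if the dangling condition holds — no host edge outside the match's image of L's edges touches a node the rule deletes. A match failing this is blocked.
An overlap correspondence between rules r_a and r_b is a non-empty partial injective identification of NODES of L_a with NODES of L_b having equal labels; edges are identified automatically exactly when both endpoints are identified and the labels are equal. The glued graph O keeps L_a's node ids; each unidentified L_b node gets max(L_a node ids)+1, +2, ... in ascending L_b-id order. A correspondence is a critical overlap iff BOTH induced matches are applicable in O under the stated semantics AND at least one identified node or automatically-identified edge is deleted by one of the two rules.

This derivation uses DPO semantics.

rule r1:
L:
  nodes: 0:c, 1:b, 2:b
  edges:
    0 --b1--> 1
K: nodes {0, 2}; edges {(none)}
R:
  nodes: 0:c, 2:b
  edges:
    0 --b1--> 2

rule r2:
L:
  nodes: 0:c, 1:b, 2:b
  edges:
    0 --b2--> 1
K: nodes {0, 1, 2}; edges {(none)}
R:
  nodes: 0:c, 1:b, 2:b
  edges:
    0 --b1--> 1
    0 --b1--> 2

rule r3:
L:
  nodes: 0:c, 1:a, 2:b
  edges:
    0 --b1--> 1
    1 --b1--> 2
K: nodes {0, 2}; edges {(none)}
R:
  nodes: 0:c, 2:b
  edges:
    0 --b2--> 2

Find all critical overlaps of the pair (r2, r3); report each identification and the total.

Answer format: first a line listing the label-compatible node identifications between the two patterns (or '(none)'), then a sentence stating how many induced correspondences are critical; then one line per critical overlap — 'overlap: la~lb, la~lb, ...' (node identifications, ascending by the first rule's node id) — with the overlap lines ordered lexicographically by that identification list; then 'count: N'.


label-compatible node identifications between L(r2) and L(r3): 0~0, 1~2, 2~2
0 of the induced correspondences are critical overlaps of r2 and r3.
count: 0


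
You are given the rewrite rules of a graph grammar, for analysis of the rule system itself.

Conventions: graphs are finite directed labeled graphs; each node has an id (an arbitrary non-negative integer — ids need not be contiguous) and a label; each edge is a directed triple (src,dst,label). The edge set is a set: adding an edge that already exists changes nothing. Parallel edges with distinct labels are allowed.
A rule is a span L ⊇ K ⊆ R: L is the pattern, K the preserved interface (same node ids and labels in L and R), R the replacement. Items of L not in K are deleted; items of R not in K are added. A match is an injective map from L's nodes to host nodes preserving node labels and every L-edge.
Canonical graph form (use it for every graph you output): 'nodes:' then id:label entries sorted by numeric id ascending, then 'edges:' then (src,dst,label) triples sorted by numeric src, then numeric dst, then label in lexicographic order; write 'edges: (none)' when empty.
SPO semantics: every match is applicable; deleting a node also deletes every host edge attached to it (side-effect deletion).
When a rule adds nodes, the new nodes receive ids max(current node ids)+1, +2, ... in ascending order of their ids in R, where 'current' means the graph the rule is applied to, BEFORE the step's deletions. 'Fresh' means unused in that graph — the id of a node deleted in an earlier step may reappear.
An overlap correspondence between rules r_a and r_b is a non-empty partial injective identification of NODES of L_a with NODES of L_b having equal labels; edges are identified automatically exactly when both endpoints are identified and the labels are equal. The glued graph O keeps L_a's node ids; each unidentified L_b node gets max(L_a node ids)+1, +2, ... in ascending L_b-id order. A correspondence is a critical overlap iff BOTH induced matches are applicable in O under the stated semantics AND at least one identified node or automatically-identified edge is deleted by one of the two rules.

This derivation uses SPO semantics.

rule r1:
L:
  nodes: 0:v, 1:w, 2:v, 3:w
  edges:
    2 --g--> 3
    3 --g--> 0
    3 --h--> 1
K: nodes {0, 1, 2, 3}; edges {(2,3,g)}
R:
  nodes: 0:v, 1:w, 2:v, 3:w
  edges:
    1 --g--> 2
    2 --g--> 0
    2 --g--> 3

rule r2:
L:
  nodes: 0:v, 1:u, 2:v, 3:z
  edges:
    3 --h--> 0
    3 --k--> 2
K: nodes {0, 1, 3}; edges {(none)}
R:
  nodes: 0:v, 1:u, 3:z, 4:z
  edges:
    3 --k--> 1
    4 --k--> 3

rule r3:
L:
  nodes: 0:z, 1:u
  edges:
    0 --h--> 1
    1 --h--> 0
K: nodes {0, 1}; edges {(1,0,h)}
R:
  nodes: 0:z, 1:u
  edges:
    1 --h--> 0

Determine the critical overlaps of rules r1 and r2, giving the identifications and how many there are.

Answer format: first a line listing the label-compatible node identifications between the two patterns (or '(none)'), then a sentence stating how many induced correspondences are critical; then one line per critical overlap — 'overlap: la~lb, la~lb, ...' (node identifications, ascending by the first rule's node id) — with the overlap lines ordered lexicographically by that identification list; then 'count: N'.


label-compatible node identifications between L(r1) and L(r2): 0~0, 0~2, 2~0, 2~2
4 of the induced correspondences are critical overlaps of r1 and r2.
overlap: 0~0, 2~2
overlap: 0~2
overlap: 0~2, 2~0
overlap: 2~2
count: 4


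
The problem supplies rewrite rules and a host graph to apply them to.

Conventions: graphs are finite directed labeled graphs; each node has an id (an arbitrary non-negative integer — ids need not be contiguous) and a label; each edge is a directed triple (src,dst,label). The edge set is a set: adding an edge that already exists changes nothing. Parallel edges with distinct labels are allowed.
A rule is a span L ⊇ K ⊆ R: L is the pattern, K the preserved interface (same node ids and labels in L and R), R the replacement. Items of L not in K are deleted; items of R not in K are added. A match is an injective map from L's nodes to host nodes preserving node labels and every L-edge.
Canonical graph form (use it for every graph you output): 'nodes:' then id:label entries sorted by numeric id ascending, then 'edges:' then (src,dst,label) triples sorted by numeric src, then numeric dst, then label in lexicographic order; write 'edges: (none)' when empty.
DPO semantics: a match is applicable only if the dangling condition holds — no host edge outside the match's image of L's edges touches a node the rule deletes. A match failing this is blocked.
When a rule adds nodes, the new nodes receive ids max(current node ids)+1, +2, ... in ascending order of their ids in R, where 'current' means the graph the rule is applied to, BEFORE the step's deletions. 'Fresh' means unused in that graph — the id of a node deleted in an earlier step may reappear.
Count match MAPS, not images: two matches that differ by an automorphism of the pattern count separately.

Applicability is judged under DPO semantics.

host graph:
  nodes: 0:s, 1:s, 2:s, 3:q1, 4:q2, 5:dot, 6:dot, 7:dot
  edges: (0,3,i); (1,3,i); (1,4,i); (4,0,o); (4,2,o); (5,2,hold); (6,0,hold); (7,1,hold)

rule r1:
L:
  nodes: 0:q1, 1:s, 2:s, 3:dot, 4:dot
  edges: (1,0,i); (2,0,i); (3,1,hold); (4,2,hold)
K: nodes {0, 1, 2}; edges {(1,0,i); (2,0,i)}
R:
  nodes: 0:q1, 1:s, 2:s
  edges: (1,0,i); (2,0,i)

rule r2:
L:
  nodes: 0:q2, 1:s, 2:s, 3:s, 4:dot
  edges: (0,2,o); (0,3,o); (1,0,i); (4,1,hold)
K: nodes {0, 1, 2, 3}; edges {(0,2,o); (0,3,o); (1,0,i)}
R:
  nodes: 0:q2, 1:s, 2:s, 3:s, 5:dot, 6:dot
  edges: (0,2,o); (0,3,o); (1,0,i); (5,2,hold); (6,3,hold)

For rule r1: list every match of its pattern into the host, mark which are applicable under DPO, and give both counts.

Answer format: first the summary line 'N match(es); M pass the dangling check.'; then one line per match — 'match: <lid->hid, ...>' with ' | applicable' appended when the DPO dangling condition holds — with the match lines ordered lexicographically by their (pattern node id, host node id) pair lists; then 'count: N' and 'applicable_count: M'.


2 match(es); 2 pass the dangling check.
match: 0->3, 1->0, 2->1, 3->6, 4->7 | applicable
match: 0->3, 1->1, 2->0, 3->7, 4->6 | applicable
count: 2
applicable_count: 2


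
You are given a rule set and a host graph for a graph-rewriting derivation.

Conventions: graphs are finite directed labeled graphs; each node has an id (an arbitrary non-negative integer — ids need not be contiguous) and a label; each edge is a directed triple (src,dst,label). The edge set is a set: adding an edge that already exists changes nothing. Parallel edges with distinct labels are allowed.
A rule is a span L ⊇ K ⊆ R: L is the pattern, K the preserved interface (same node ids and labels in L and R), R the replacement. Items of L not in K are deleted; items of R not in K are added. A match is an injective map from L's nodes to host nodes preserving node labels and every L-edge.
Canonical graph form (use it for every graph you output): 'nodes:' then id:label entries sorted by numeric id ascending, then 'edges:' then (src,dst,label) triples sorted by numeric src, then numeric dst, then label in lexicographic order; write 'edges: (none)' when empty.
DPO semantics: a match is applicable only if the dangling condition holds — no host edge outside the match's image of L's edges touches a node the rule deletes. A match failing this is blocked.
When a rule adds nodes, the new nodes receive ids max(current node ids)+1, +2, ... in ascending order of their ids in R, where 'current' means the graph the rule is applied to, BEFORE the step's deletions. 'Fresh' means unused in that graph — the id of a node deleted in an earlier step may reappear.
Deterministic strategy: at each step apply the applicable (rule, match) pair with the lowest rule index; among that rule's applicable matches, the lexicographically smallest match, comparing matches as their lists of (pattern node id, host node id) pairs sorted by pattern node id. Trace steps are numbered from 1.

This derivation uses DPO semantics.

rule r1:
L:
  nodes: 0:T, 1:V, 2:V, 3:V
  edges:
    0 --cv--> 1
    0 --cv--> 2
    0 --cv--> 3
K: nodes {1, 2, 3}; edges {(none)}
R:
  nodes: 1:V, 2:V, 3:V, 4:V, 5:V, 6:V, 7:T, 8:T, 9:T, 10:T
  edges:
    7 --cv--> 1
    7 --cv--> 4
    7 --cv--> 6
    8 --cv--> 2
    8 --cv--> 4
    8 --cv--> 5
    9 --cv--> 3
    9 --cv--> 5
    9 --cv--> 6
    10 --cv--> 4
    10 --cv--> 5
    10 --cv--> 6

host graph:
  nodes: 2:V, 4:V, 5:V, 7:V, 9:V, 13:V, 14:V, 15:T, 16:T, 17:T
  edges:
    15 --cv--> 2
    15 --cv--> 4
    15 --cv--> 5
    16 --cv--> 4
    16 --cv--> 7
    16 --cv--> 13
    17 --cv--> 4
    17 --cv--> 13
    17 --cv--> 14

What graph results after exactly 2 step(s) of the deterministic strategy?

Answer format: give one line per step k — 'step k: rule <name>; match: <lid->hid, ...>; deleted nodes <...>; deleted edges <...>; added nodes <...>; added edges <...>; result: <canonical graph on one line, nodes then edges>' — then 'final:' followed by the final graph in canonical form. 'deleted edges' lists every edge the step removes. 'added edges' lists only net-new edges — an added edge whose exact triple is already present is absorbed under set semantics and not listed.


step 1: rule r1; match: 0->15, 1->2, 2->4, 3->5; deleted nodes 15; deleted edges (15,2,cv); (15,4,cv); (15,5,cv); added nodes 18, 19, 20, 21, 22, 23, 24; added edges (21,2,cv); (21,18,cv); (21,20,cv); (22,4,cv); (22,18,cv); (22,19,cv); (23,5,cv); (23,19,cv); (23,20,cv); (24,18,cv); (24,19,cv); (24,20,cv); result: nodes: 2:V, 4:V, 5:V, 7:V, 9:V, 13:V, 14:V, 16:T, 17:T, 18:V, 19:V, 20:V, 21:T, 22:T, 23:T, 24:T edges: (16,4,cv); (16,7,cv); (16,13,cv); (17,4,cv); (17,13,cv); (17,14,cv); (21,2,cv); (21,18,cv); (21,20,cv); (22,4,cv); (22,18,cv); (22,19,cv); (23,5,cv); (23,19,cv); (23,20,cv); (24,18,cv); (24,19,cv); (24,20,cv)
step 2: rule r1; match: 0->16, 1->4, 2->7, 3->13; deleted nodes 16; deleted edges (16,4,cv); (16,7,cv); (16,13,cv); added nodes 25, 26, 27, 28, 29, 30, 31; added edges (28,4,cv); (28,25,cv); (28,27,cv); (29,7,cv); (29,25,cv); (29,26,cv); (30,13,cv); (30,26,cv); (30,27,cv); (31,25,cv); (31,26,cv); (31,27,cv); result: nodes: 2:V, 4:V, 5:V, 7:V, 9:V, 13:V, 14:V, 17:T, 18:V, 19:V, 20:V, 21:T, 22:T, 23:T, 24:T, 25:V, 26:V, 27:V, 28:T, 29:T, 30:T, 31:T edges: (17,4,cv); (17,13,cv); (17,14,cv); (21,2,cv); (21,18,cv); (21,20,cv); (22,4,cv); (22,18,cv); (22,19,cv); (23,5,cv); (23,19,cv); (23,20,cv); (24,18,cv); (24,19,cv); (24,20,cv); (28,4,cv); (28,25,cv); (28,27,cv); (29,7,cv); (29,25,cv); (29,26,cv); (30,13,cv); (30,26,cv); (30,27,cv); (31,25,cv); (31,26,cv); (31,27,cv)
final:
nodes: 2:V, 4:V, 5:V, 7:V, 9:V, 13:V, 14:V, 17:T, 18:V, 19:V, 20:V, 21:T, 22:T, 23:T, 24:T, 25:V, 26:V, 27:V, 28:T, 29:T, 30:T, 31:T
edges: (17,4,cv); (17,13,cv); (17,14,cv); (21,2,cv); (21,18,cv); (21,20,cv); (22,4,cv); (22,18,cv); (22,19,cv); (23,5,cv); (23,19,cv); (23,20,cv); (24,18,cv); (24,19,cv); (24,20,cv); (28,4,cv); (28,25,cv); (28,27,cv); (29,7,cv); (29,25,cv); (29,26,cv); (30,13,cv); (30,26,cv); (30,27,cv); (31,25,cv); (31,26,cv); (31,27,cv)


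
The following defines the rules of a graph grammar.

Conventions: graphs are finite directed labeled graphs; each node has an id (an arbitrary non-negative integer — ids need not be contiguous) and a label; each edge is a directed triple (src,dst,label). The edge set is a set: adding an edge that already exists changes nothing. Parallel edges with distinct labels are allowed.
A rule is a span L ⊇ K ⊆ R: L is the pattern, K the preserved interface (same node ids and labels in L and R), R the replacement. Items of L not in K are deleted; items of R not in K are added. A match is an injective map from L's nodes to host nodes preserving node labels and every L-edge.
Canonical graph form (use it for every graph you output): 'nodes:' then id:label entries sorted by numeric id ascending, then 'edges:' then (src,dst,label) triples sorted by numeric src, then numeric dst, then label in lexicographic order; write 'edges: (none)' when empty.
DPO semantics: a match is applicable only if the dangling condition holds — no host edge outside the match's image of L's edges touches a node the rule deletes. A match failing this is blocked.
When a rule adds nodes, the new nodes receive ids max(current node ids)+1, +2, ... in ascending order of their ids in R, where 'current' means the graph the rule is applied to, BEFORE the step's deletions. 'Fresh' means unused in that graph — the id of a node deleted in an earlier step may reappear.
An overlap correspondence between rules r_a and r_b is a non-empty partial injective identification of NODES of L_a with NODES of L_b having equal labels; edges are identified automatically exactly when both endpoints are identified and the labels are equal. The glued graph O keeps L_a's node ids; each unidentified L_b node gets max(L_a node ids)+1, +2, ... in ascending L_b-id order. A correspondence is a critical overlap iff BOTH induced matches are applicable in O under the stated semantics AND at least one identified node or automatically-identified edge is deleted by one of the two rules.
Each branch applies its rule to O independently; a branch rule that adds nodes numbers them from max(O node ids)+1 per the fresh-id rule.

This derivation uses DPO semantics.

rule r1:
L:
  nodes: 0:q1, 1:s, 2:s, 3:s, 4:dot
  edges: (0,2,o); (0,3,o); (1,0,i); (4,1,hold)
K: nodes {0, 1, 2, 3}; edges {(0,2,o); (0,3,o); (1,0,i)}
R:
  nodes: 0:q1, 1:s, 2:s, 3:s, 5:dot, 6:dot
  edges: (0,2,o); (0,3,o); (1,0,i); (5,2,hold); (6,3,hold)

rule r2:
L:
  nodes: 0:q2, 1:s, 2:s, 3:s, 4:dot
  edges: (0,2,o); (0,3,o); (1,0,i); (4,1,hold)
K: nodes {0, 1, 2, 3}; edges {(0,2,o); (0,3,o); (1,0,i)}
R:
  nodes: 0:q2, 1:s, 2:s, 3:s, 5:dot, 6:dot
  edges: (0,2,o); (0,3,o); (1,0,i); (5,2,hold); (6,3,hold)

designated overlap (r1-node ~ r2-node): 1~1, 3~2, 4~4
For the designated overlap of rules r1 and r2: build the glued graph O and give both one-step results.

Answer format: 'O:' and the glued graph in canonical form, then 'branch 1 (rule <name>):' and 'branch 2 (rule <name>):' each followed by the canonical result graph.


O:
nodes: 0:q1, 1:s, 2:s, 3:s, 4:dot, 5:q2, 6:s
edges: (0,2,o); (0,3,o); (1,0,i); (1,5,i); (4,1,hold); (5,3,o); (5,6,o)
branch 1 (rule r1):
nodes: 0:q1, 1:s, 2:s, 3:s, 5:q2, 6:s, 7:dot, 8:dot
edges: (0,2,o); (0,3,o); (1,0,i); (1,5,i); (5,3,o); (5,6,o); (7,2,hold); (8,3,hold)
branch 2 (rule r2):
nodes: 0:q1, 1:s, 2:s, 3:s, 5:q2, 6:s, 7:dot, 8:dot
edges: (0,2,o); (0,3,o); (1,0,i); (1,5,i); (5,3,o); (5,6,o); (7,3,hold); (8,6,hold)


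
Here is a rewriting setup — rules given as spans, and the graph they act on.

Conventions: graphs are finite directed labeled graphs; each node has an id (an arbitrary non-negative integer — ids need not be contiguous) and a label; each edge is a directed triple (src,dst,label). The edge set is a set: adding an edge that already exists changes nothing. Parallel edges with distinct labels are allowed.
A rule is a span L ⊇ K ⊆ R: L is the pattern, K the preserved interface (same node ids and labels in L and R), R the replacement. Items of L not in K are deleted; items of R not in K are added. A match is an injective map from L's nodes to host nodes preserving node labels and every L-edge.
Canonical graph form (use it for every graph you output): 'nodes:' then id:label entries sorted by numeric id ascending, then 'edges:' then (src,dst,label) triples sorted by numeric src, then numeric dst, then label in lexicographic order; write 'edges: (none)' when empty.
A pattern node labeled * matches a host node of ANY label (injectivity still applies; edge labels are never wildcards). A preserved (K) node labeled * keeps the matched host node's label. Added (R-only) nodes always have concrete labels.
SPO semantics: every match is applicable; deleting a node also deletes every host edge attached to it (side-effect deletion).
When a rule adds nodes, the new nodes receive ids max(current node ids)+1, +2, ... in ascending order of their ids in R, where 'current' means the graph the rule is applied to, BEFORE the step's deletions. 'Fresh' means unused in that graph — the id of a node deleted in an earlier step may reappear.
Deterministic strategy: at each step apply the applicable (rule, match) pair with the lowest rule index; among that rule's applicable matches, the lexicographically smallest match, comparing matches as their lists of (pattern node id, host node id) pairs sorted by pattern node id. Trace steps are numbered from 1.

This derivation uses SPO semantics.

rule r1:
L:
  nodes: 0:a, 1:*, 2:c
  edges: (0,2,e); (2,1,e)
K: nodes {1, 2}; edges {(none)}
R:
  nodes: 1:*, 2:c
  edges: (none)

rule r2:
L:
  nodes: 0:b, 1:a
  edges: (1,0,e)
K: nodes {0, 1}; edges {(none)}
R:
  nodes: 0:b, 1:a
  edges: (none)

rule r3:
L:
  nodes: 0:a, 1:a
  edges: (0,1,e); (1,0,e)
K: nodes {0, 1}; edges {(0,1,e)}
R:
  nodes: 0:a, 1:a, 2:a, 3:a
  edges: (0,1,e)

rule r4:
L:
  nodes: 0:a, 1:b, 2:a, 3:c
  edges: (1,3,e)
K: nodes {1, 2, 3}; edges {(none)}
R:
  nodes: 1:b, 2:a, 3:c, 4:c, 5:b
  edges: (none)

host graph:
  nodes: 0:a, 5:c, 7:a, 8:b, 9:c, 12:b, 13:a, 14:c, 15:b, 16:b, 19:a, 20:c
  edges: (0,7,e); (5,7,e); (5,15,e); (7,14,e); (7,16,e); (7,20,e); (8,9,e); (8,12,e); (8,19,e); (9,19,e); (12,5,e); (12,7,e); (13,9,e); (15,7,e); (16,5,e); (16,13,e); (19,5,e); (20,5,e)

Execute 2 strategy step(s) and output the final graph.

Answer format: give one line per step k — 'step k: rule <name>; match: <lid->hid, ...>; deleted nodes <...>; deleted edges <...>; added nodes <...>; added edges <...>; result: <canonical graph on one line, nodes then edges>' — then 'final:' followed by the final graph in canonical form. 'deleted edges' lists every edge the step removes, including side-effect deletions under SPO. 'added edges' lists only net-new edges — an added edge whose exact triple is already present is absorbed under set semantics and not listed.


step 1: rule r1; match: 0->7, 1->5, 2->20; deleted nodes 7; deleted edges (0,7,e); (5,7,e); (7,14,e); (7,16,e); (7,20,e); (12,7,e); (15,7,e); (20,5,e); added nodes (none); added edges (none); result: nodes: 0:a, 5:c, 8:b, 9:c, 12:b, 13:a, 14:c, 15:b, 16:b, 19:a, 20:c edges: (5,15,e); (8,9,e); (8,12,e); (8,19,e); (9,19,e); (12,5,e); (13,9,e); (16,5,e); (16,13,e); (19,5,e)
step 2: rule r1; match: 0->13, 1->19, 2->9; deleted nodes 13; deleted edges (9,19,e); (13,9,e); (16,13,e); added nodes (none); added edges (none); result: nodes: 0:a, 5:c, 8:b, 9:c, 12:b, 14:c, 15:b, 16:b, 19:a, 20:c edges: (5,15,e); (8,9,e); (8,12,e); (8,19,e); (12,5,e); (16,5,e); (19,5,e)
final:
nodes: 0:a, 5:c, 8:b, 9:c, 12:b, 14:c, 15:b, 16:b, 19:a, 20:c
edges: (5,15,e); (8,9,e); (8,12,e); (8,19,e); (12,5,e); (16,5,e); (19,5,e)


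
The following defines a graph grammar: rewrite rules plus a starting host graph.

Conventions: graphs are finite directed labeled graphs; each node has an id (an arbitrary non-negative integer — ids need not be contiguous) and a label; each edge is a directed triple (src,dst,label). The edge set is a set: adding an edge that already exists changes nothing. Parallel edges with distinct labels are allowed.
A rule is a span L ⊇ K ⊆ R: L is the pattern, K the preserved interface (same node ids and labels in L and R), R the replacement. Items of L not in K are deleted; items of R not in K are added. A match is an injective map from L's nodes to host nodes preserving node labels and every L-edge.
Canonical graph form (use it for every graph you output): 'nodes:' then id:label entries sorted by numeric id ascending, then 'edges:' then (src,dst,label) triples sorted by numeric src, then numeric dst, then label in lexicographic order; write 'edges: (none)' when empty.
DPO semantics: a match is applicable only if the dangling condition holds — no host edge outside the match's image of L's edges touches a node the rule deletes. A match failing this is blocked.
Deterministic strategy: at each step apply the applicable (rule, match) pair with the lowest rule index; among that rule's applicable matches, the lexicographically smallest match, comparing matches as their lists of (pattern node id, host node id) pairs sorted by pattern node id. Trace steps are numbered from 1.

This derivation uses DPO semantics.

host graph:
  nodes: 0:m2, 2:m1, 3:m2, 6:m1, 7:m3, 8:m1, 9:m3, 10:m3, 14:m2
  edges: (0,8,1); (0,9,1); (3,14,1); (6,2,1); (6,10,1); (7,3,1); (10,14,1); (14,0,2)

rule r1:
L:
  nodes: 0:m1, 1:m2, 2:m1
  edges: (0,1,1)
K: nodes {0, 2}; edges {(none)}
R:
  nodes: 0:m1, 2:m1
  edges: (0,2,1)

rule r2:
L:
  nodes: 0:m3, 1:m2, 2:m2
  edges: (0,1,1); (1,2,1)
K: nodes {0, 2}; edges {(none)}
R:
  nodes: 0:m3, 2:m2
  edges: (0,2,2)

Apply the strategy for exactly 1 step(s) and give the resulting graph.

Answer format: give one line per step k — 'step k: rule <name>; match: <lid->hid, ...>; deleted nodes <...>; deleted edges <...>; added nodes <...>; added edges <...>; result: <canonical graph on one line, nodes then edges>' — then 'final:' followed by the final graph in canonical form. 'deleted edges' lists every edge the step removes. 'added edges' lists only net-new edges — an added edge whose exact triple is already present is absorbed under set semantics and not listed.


step 1: rule r2; match: 0->7, 1->3, 2->14; deleted nodes 3; deleted edges (3,14,1); (7,3,1); added nodes (none); added edges (7,14,2); result: nodes: 0:m2, 2:m1, 6:m1, 7:m3, 8:m1, 9:m3, 10:m3, 14:m2 edges: (0,8,1); (0,9,1); (6,2,1); (6,10,1); (7,14,2); (10,14,1); (14,0,2)
final:
nodes: 0:m2, 2:m1, 6:m1, 7:m3, 8:m1, 9:m3, 10:m3, 14:m2
edges: (0,8,1); (0,9,1); (6,2,1); (6,10,1); (7,14,2); (10,14,1); (14,0,2)
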